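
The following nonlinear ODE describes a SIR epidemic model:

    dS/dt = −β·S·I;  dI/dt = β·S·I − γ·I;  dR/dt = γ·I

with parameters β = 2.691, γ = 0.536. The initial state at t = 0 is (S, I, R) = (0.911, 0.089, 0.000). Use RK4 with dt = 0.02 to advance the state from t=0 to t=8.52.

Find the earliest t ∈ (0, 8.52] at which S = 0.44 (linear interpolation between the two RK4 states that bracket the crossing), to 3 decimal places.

t = 1.130

t=0.000: state=(0.911, 0.089, 0.000)
step 1 (dt=0.02): k1=(-0.218, 0.170, 0.048), k2=(-0.222, 0.173, 0.049), k3=(-0.222, 0.173, 0.049), k4=(-0.226, 0.176, 0.050); state += dt/6·(k1+2k2+2k3+k4)
t=0.020: state=(0.907, 0.092, 0.001)
t=0.040: state=(0.902, 0.096, 0.002)
t=0.060: state=(0.897, 0.100, 0.003)
continuing one RK4 step at a time; state shown every 25 steps (Δt=0.5):
t=0.500: state=(0.751, 0.211, 0.039)
t=1.000: state=(0.506, 0.377, 0.117)
t=1.120: state=(0.445, 0.412, 0.143)
next step: t=1.140: state=(0.435, 0.418, 0.147) — S has crossed 0.44
linear interpolation between t=1.120 (0.44498) and t=1.140 (0.43515) → t≈1.130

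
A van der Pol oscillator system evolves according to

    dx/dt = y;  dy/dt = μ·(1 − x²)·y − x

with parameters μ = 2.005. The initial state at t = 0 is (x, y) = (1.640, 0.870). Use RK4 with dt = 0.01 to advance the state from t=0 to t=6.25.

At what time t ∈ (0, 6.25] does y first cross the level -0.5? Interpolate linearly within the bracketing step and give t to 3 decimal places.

t=0.000: state=(1.640, 0.870)
step 1 (dt=0.01): k1=(0.870, -4.587), k2=(0.847, -4.538), k3=(0.847, -4.538), k4=(0.825, -4.488); state += dt/6·(k1+2k2+2k3+k4)
t=0.010: state=(1.648, 0.825)
t=0.020: state=(1.656, 0.780)
t=0.030: state=(1.664, 0.737)
continuing one RK4 step at a time; state shown every 25 steps (Δt=0.25):
t=0.250: state=(1.742, 0.061)
t=0.500: state=(1.712, -0.252)
t=0.750: state=(1.631, -0.380)
t=1.000: state=(1.526, -0.460)
t=1.130: state=(1.464, -0.500)
next step: t=1.140: state=(1.459, -0.503) — y has crossed -0.5
linear interpolation between t=1.130 (-0.49972) and t=1.140 (-0.50292) → t≈1.131

t = 1.131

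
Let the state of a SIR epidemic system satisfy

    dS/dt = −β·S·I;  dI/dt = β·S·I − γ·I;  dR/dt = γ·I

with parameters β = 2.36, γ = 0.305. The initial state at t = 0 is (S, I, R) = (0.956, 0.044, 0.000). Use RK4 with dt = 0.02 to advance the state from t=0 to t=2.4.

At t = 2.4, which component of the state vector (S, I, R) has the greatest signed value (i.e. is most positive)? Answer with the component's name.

largest component: I

t=0.000: state=(0.956, 0.044, 0.000)
step 1 (dt=0.02): k1=(-0.099, 0.086, 0.013), k2=(-0.101, 0.087, 0.014), k3=(-0.101, 0.087, 0.014), k4=(-0.103, 0.089, 0.014); state += dt/6·(k1+2k2+2k3+k4)
t=0.020: state=(0.954, 0.046, 0.000)
t=0.040: state=(0.952, 0.048, 0.001)
t=0.060: state=(0.950, 0.049, 0.001)
continuing one RK4 step at a time; state shown every 5 steps (Δt=0.1):
t=0.100: state=(0.945, 0.053, 0.001)
t=0.200: state=(0.932, 0.065, 0.003)
t=0.300: state=(0.917, 0.078, 0.005)
t=0.400: state=(0.898, 0.094, 0.008)
t=0.500: state=(0.877, 0.112, 0.011)
t=0.600: state=(0.852, 0.133, 0.015)
t=0.700: state=(0.823, 0.158, 0.019)
t=0.800: state=(0.790, 0.185, 0.025)
t=0.900: state=(0.754, 0.215, 0.031)
t=1.000: state=(0.714, 0.248, 0.038)
t=1.100: state=(0.671, 0.284, 0.046)
t=1.200: state=(0.624, 0.321, 0.055)
t=1.300: state=(0.576, 0.358, 0.065)
t=1.400: state=(0.527, 0.396, 0.077)
t=1.500: state=(0.478, 0.432, 0.090)
t=1.600: state=(0.430, 0.467, 0.103)
t=1.700: state=(0.384, 0.498, 0.118)
t=1.800: state=(0.340, 0.526, 0.134)
t=1.900: state=(0.299, 0.551, 0.150)
t=2.000: state=(0.262, 0.571, 0.167)
t=2.100: state=(0.229, 0.586, 0.185)
t=2.200: state=(0.199, 0.598, 0.203)
t=2.300: state=(0.173, 0.606, 0.221)
t=2.400: state=(0.149, 0.611, 0.240)
compare at T: S=0.149, I=0.611, R=0.240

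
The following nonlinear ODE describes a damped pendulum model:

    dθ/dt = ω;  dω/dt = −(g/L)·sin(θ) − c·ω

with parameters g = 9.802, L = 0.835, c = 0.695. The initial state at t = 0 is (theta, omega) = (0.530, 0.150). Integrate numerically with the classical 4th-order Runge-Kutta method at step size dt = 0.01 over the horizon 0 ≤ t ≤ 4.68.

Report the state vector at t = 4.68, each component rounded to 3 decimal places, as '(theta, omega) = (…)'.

t=0.000: state=(0.530, 0.150)
step 1 (dt=0.01): k1=(0.150, -6.039), k2=(0.120, -6.025), k3=(0.120, -6.024), k4=(0.090, -6.009); state += dt/6·(k1+2k2+2k3+k4)
t=0.010: state=(0.531, 0.090)
t=0.020: state=(0.532, 0.030)
t=0.030: state=(0.532, -0.030)
continuing one RK4 step at a time; state shown every 20 steps (Δt=0.2):
t=0.200: state=(0.447, -0.930)
t=0.400: state=(0.192, -1.509)
t=0.600: state=(-0.110, -1.391)
t=0.800: state=(-0.326, -0.707)
t=1.000: state=(-0.380, 0.174)
t=1.200: state=(-0.269, 0.871)
t=1.400: state=(-0.061, 1.122)
t=1.600: state=(0.145, 0.870)
t=1.800: state=(0.264, 0.287)
t=2.000: state=(0.258, -0.338)
t=2.200: state=(0.144, -0.743)
t=2.400: state=(-0.015, -0.785)
t=2.600: state=(-0.147, -0.492)
t=2.800: state=(-0.200, -0.031)
t=3.000: state=(-0.163, 0.383)
t=3.200: state=(-0.062, 0.583)
t=3.400: state=(0.052, 0.513)
t=3.600: state=(0.129, 0.235)
t=3.800: state=(0.142, -0.104)
t=4.000: state=(0.094, -0.357)
t=4.200: state=(0.012, -0.426)
t=4.400: state=(-0.064, -0.307)
t=4.600: state=(-0.103, -0.075)
t=4.680: state=(-0.105, 0.025)

(theta, omega) = (-0.105, 0.025)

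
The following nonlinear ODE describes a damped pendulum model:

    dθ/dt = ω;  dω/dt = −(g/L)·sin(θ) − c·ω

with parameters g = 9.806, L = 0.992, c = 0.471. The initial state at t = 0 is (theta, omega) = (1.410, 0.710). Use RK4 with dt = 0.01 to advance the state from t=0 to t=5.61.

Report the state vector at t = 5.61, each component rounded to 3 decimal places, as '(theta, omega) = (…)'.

t=0.000: state=(1.410, 0.710)
step 1 (dt=0.01): k1=(0.710, -10.092), k2=(0.660, -10.074), k3=(0.660, -10.073), k4=(0.609, -10.055); state += dt/6·(k1+2k2+2k3+k4)
t=0.010: state=(1.417, 0.609)
t=0.020: state=(1.422, 0.509)
t=0.030: state=(1.427, 0.409)
continuing one RK4 step at a time; state shown every 20 steps (Δt=0.2):
t=0.200: state=(1.356, -1.217)
t=0.400: state=(0.943, -2.835)
t=0.600: state=(0.275, -3.652)
t=0.800: state=(-0.428, -3.157)
t=1.000: state=(-0.920, -1.665)
t=1.200: state=(-1.077, 0.100)
t=1.400: state=(-0.892, 1.686)
t=1.600: state=(-0.440, 2.710)
t=1.800: state=(0.125, 2.751)
t=2.000: state=(0.594, 1.812)
t=2.200: state=(0.818, 0.391)
t=2.400: state=(0.752, -1.007)
t=2.600: state=(0.442, -1.995)
t=2.800: state=(0.005, -2.232)
t=3.000: state=(-0.395, -1.644)
t=3.200: state=(-0.619, -0.550)
t=3.400: state=(-0.610, 0.617)
t=3.600: state=(-0.392, 1.487)
t=3.800: state=(-0.055, 1.773)
t=4.000: state=(0.272, 1.393)
t=4.200: state=(0.472, 0.556)
t=4.400: state=(0.487, -0.391)
t=4.600: state=(0.330, -1.124)
t=4.800: state=(0.069, -1.400)
t=5.000: state=(-0.194, -1.144)
t=5.200: state=(-0.363, -0.501)
t=5.400: state=(-0.387, 0.257)
t=5.600: state=(-0.271, 0.859)
t=5.610: state=(-0.262, 0.881)

(theta, omega) = (-0.262, 0.881)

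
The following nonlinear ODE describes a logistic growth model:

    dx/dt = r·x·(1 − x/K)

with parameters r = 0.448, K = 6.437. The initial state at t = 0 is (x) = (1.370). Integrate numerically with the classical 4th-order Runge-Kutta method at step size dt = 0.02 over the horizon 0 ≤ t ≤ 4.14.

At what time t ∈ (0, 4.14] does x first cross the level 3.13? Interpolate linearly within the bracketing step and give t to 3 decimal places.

t=0.000: state=(1.370)
step 1 (dt=0.02): k1=(0.483), k2=(0.484), k3=(0.484), k4=(0.486); state += dt/6·(k1+2k2+2k3+k4)
t=0.020: state=(1.380)
t=0.040: state=(1.389)
t=0.060: state=(1.399)
continuing one RK4 step at a time; state shown every 10 steps (Δt=0.2):
t=0.200: state=(1.469)
t=0.400: state=(1.573)
t=0.600: state=(1.682)
t=0.800: state=(1.796)
t=1.000: state=(1.914)
t=1.200: state=(2.037)
t=1.400: state=(2.163)
t=1.600: state=(2.294)
t=1.800: state=(2.428)
t=2.000: state=(2.565)
t=2.200: state=(2.704)
t=2.400: state=(2.846)
t=2.600: state=(2.989)
t=2.780: state=(3.118)
next step: t=2.800: state=(3.132) — x has crossed 3.13
linear interpolation between t=2.780 (3.11796) and t=2.800 (3.13236) → t≈2.797

t = 2.797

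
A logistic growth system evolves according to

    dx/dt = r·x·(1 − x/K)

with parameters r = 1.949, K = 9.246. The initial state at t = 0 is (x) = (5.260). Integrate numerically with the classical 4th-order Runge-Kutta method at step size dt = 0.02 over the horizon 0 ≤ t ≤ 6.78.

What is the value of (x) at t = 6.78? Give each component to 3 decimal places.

(x) = (9.246)

t=0.000: state=(5.260)
step 1 (dt=0.02): k1=(4.420), k2=(4.407), k3=(4.407), k4=(4.394); state += dt/6·(k1+2k2+2k3+k4)
t=0.020: state=(5.348)
t=0.040: state=(5.436)
t=0.060: state=(5.523)
continuing one RK4 step at a time; state shown every 25 steps (Δt=0.5):
t=0.500: state=(7.190)
t=1.000: state=(8.345)
t=1.500: state=(8.884)
t=2.000: state=(9.106)
t=2.500: state=(9.193)
t=3.000: state=(9.226)
t=3.500: state=(9.238)
t=4.000: state=(9.243)
t=4.500: state=(9.245)
t=5.000: state=(9.246)
t=5.500: state=(9.246)
t=6.000: state=(9.246)
t=6.500: state=(9.246)
t=6.780: state=(9.246)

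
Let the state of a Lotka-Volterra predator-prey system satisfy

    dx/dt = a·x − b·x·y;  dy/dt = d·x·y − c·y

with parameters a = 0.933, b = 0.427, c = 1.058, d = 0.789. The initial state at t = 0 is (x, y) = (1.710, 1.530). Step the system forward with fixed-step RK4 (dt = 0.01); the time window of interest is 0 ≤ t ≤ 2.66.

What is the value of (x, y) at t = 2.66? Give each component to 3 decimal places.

(x, y) = (1.089, 3.108)

t=0.000: state=(1.710, 1.530)
step 1 (dt=0.01): k1=(0.478, 0.446), k2=(0.477, 0.449), k3=(0.477, 0.449), k4=(0.476, 0.453); state += dt/6·(k1+2k2+2k3+k4)
t=0.010: state=(1.715, 1.534)
t=0.020: state=(1.720, 1.539)
t=0.030: state=(1.724, 1.544)
continuing one RK4 step at a time; state shown every 10 steps (Δt=0.1):
t=0.100: state=(1.757, 1.578)
t=0.200: state=(1.801, 1.634)
t=0.300: state=(1.841, 1.697)
t=0.400: state=(1.877, 1.768)
t=0.500: state=(1.908, 1.846)
t=0.600: state=(1.932, 1.933)
t=0.700: state=(1.949, 2.026)
t=0.800: state=(1.958, 2.127)
t=0.900: state=(1.959, 2.233)
t=1.000: state=(1.950, 2.344)
t=1.100: state=(1.932, 2.458)
t=1.200: state=(1.905, 2.573)
t=1.300: state=(1.869, 2.686)
t=1.400: state=(1.825, 2.796)
t=1.500: state=(1.774, 2.899)
t=1.600: state=(1.718, 2.993)
t=1.700: state=(1.656, 3.076)
t=1.800: state=(1.592, 3.146)
t=1.900: state=(1.526, 3.201)
t=2.000: state=(1.460, 3.239)
t=2.100: state=(1.395, 3.261)
t=2.200: state=(1.332, 3.267)
t=2.300: state=(1.272, 3.257)
t=2.400: state=(1.216, 3.232)
t=2.500: state=(1.164, 3.194)
t=2.600: state=(1.116, 3.143)
t=2.660: state=(1.089, 3.108)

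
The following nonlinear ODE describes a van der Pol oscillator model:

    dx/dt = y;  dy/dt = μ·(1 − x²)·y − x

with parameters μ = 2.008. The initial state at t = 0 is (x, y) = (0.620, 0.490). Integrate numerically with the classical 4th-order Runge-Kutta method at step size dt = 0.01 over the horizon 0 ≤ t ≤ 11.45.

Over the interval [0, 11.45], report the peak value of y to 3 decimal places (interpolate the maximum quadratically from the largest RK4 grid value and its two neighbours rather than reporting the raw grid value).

t=0.000: state=(0.620, 0.490)
step 1 (dt=0.01): k1=(0.490, -0.014), k2=(0.490, -0.020), k3=(0.490, -0.020), k4=(0.490, -0.025); state += dt/6·(k1+2k2+2k3+k4)
t=0.010: state=(0.625, 0.490)
t=0.020: state=(0.630, 0.489)
t=0.030: state=(0.635, 0.489)
continuing one RK4 step at a time; state shown every 50 steps (Δt=0.5):
t=0.500: state=(0.837, 0.325)
t=1.000: state=(0.903, -0.087)
t=1.500: state=(0.734, -0.618)
t=2.000: state=(0.203, -1.681)
t=2.500: state=(-1.122, -3.198)
t=3.000: state=(-1.920, -0.178)
t=3.500: state=(-1.833, 0.330)
t=4.000: state=(-1.643, 0.427)
t=4.500: state=(-1.401, 0.550)
t=5.000: state=(-1.070, 0.817)
t=5.500: state=(-0.500, 1.634)
t=6.000: state=(0.856, 3.814)
t=6.500: state=(1.998, 0.389)
t=7.000: state=(1.945, -0.302)
t=7.500: state=(1.772, -0.381)
t=8.000: state=(1.563, -0.465)
t=8.500: state=(1.296, -0.621)
t=9.000: state=(0.907, -1.003)
t=9.500: state=(0.147, -2.321)
t=10.000: state=(-1.505, -3.041)
t=10.500: state=(-2.017, 0.091)
t=11.000: state=(-1.887, 0.337)
t=11.450: state=(-1.722, 0.399)
largest grid value and its neighbours: y(6.010)=3.82315, y(6.020)=3.82675, y(6.030)=3.82450
parabola through these three points peaks at t≈6.021 with y≈3.82679

max y = 3.827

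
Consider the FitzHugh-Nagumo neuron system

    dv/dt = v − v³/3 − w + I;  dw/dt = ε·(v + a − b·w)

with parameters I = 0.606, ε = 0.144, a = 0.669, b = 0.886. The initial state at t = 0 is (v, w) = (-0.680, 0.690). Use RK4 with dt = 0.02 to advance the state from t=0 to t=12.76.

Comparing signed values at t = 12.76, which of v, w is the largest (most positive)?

largest component: v

t=0.000: state=(-0.680, 0.690)
step 1 (dt=0.02): k1=(-0.659, -0.090), k2=(-0.662, -0.090), k3=(-0.662, -0.090), k4=(-0.664, -0.091); state += dt/6·(k1+2k2+2k3+k4)
t=0.020: state=(-0.693, 0.688)
t=0.040: state=(-0.707, 0.686)
t=0.060: state=(-0.720, 0.684)
continuing one RK4 step at a time; state shown every 25 steps (Δt=0.5):
t=0.500: state=(-1.028, 0.634)
t=1.000: state=(-1.333, 0.559)
t=1.500: state=(-1.512, 0.471)
t=2.000: state=(-1.575, 0.380)
t=2.500: state=(-1.574, 0.293)
t=3.000: state=(-1.544, 0.213)
t=3.500: state=(-1.501, 0.140)
t=4.000: state=(-1.453, 0.075)
t=4.500: state=(-1.402, 0.018)
t=5.000: state=(-1.349, -0.033)
t=5.500: state=(-1.294, -0.076)
t=6.000: state=(-1.238, -0.113)
t=6.500: state=(-1.180, -0.144)
t=7.000: state=(-1.120, -0.168)
t=7.500: state=(-1.057, -0.187)
t=8.000: state=(-0.990, -0.200)
t=8.500: state=(-0.917, -0.208)
t=9.000: state=(-0.835, -0.210)
t=9.500: state=(-0.740, -0.205)
t=10.000: state=(-0.626, -0.193)
t=10.500: state=(-0.480, -0.173)
t=11.000: state=(-0.280, -0.143)
t=11.500: state=(0.013, -0.097)
t=12.000: state=(0.455, -0.029)
t=12.500: state=(1.041, 0.071)
t=12.760: state=(1.333, 0.137)
compare at T: v=1.333, w=0.137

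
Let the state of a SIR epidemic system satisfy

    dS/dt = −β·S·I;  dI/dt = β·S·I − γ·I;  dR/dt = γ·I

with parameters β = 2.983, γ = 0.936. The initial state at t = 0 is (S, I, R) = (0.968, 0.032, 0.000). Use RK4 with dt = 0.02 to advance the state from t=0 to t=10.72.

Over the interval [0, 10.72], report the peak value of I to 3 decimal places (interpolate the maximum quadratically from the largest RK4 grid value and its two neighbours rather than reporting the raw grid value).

max I = 0.333

t=0.000: state=(0.968, 0.032, 0.000)
step 1 (dt=0.02): k1=(-0.092, 0.062, 0.030), k2=(-0.094, 0.064, 0.031), k3=(-0.094, 0.064, 0.031), k4=(-0.096, 0.065, 0.031); state += dt/6·(k1+2k2+2k3+k4)
t=0.020: state=(0.966, 0.033, 0.001)
t=0.040: state=(0.964, 0.035, 0.001)
t=0.060: state=(0.962, 0.036, 0.002)
continuing one RK4 step at a time; state shown every 25 steps (Δt=0.5):
t=0.500: state=(0.894, 0.081, 0.025)
t=1.000: state=(0.743, 0.174, 0.083)
t=1.500: state=(0.528, 0.282, 0.190)
t=2.000: state=(0.330, 0.332, 0.337)
t=2.500: state=(0.204, 0.307, 0.489)
t=3.000: state=(0.134, 0.246, 0.619)
t=3.500: state=(0.098, 0.183, 0.719)
t=4.000: state=(0.078, 0.130, 0.792)
t=4.500: state=(0.066, 0.091, 0.843)
t=5.000: state=(0.059, 0.062, 0.879)
t=5.500: state=(0.054, 0.042, 0.903)
t=6.000: state=(0.052, 0.029, 0.920)
t=6.500: state=(0.050, 0.019, 0.931)
t=7.000: state=(0.049, 0.013, 0.938)
t=7.500: state=(0.048, 0.009, 0.943)
t=8.000: state=(0.047, 0.006, 0.947)
t=8.500: state=(0.047, 0.004, 0.949)
t=9.000: state=(0.047, 0.003, 0.951)
t=9.500: state=(0.047, 0.002, 0.952)
t=10.000: state=(0.047, 0.001, 0.952)
t=10.500: state=(0.046, 0.001, 0.953)
t=10.720: state=(0.046, 0.001, 0.953)
largest grid value and its neighbours: I(2.040)=0.33271, I(2.060)=0.33273, I(2.080)=0.33262
parabola through these three points peaks at t≈2.052 with I≈0.33274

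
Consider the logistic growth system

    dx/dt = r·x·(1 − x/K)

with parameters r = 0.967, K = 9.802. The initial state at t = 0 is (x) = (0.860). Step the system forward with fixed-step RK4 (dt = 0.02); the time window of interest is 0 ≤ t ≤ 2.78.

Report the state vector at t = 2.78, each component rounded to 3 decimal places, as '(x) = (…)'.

t=0.000: state=(0.860)
step 1 (dt=0.02): k1=(0.759), k2=(0.765), k3=(0.765), k4=(0.771); state += dt/6·(k1+2k2+2k3+k4)
t=0.020: state=(0.875)
t=0.040: state=(0.891)
t=0.060: state=(0.907)
continuing one RK4 step at a time; state shown every 5 steps (Δt=0.1):
t=0.100: state=(0.939)
t=0.200: state=(1.024)
t=0.300: state=(1.116)
t=0.400: state=(1.216)
t=0.500: state=(1.323)
t=0.600: state=(1.437)
t=0.700: state=(1.560)
t=0.800: state=(1.691)
t=0.900: state=(1.831)
t=1.000: state=(1.979)
t=1.100: state=(2.136)
t=1.200: state=(2.302)
t=1.300: state=(2.477)
t=1.400: state=(2.660)
t=1.500: state=(2.851)
t=1.600: state=(3.051)
t=1.700: state=(3.257)
t=1.800: state=(3.471)
t=1.900: state=(3.691)
t=2.000: state=(3.916)
t=2.100: state=(4.145)
t=2.200: state=(4.378)
t=2.300: state=(4.613)
t=2.400: state=(4.850)
t=2.500: state=(5.087)
t=2.600: state=(5.323)
t=2.700: state=(5.557)
t=2.780: state=(5.742)

(x) = (5.742)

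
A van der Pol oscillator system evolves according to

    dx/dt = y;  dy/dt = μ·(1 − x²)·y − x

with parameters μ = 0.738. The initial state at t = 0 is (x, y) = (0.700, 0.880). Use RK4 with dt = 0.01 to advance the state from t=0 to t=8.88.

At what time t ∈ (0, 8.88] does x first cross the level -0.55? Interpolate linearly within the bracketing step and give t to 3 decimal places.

t = 2.703

t=0.000: state=(0.700, 0.880)
step 1 (dt=0.01): k1=(0.880, -0.369), k2=(0.878, -0.378), k3=(0.878, -0.378), k4=(0.876, -0.387); state += dt/6·(k1+2k2+2k3+k4)
t=0.010: state=(0.709, 0.876)
t=0.020: state=(0.718, 0.872)
t=0.030: state=(0.726, 0.868)
continuing one RK4 step at a time; state shown every 50 steps (Δt=0.5):
t=0.500: state=(1.058, 0.490)
t=1.000: state=(1.157, -0.093)
t=1.500: state=(0.976, -0.619)
t=2.000: state=(0.540, -1.141)
t=2.500: state=(-0.180, -1.734)
t=2.700: state=(-0.545, -1.893)
next step: t=2.710: state=(-0.563, -1.897) — x has crossed -0.55
linear interpolation between t=2.700 (-0.54452) and t=2.710 (-0.56347) → t≈2.703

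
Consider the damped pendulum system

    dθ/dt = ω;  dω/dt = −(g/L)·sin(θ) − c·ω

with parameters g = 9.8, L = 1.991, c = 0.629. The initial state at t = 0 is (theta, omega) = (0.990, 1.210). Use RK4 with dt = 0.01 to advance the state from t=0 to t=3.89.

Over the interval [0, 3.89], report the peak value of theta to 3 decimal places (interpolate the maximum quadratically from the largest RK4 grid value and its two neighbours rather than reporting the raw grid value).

max theta = 1.142

t=0.000: state=(0.990, 1.210)
step 1 (dt=0.01): k1=(1.210, -4.876), k2=(1.186, -4.877), k3=(1.186, -4.877), k4=(1.161, -4.877); state += dt/6·(k1+2k2+2k3+k4)
t=0.010: state=(1.002, 1.161)
t=0.020: state=(1.013, 1.112)
t=0.030: state=(1.024, 1.064)
continuing one RK4 step at a time; state shown every 20 steps (Δt=0.2):
t=0.200: state=(1.135, 0.252)
t=0.400: state=(1.097, -0.615)
t=0.600: state=(0.900, -1.323)
t=0.800: state=(0.584, -1.792)
t=1.000: state=(0.205, -1.932)
t=1.200: state=(-0.165, -1.715)
t=1.400: state=(-0.462, -1.218)
t=1.600: state=(-0.643, -0.579)
t=1.800: state=(-0.693, 0.070)
t=2.000: state=(-0.621, 0.633)
t=2.200: state=(-0.451, 1.034)
t=2.400: state=(-0.222, 1.217)
t=2.600: state=(0.020, 1.163)
t=2.800: state=(0.230, 0.904)
t=3.000: state=(0.373, 0.516)
t=3.200: state=(0.433, 0.086)
t=3.400: state=(0.410, -0.308)
t=3.600: state=(0.317, -0.604)
t=3.800: state=(0.178, -0.759)
t=3.890: state=(0.108, -0.779)
largest grid value and its neighbours: theta(0.250)=1.14217, theta(0.260)=1.14218, theta(0.270)=1.14175
parabola through these three points peaks at t≈0.255 with theta≈1.14223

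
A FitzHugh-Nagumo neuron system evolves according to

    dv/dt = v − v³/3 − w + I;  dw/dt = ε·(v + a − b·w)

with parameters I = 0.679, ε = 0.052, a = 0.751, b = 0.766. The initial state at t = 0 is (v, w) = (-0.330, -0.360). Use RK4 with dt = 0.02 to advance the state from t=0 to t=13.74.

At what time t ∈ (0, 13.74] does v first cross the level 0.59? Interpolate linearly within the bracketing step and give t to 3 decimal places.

t=0.000: state=(-0.330, -0.360)
step 1 (dt=0.02): k1=(0.721, 0.036), k2=(0.727, 0.037), k3=(0.727, 0.037), k4=(0.733, 0.037); state += dt/6·(k1+2k2+2k3+k4)
t=0.020: state=(-0.315, -0.359)
t=0.040: state=(-0.301, -0.359)
t=0.060: state=(-0.286, -0.358)
continuing one RK4 step at a time; state shown every 25 steps (Δt=0.5):
t=0.500: state=(0.126, -0.337)
t=0.840: state=(0.576, -0.313)
next step: t=0.860: state=(0.607, -0.311) — v has crossed 0.59
linear interpolation between t=0.840 (0.57632) and t=0.860 (0.60659) → t≈0.849

t = 0.849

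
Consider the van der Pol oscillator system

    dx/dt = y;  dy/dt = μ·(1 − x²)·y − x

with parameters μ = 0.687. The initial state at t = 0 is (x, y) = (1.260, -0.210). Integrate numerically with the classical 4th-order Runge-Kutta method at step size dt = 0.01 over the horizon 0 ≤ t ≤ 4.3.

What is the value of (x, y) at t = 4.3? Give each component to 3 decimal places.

(x, y) = (-0.438, 1.692)

t=0.000: state=(1.260, -0.210)
step 1 (dt=0.01): k1=(-0.210, -1.175), k2=(-0.216, -1.172), k3=(-0.216, -1.172), k4=(-0.222, -1.169); state += dt/6·(k1+2k2+2k3+k4)
t=0.010: state=(1.258, -0.222)
t=0.020: state=(1.256, -0.233)
t=0.030: state=(1.253, -0.245)
continuing one RK4 step at a time; state shown every 20 steps (Δt=0.2):
t=0.200: state=(1.195, -0.434)
t=0.400: state=(1.088, -0.640)
t=0.600: state=(0.940, -0.841)
t=0.800: state=(0.751, -1.047)
t=1.000: state=(0.520, -1.269)
t=1.200: state=(0.242, -1.508)
t=1.400: state=(-0.083, -1.745)
t=1.600: state=(-0.452, -1.924)
t=1.800: state=(-0.842, -1.947)
t=2.000: state=(-1.214, -1.723)
t=2.200: state=(-1.516, -1.268)
t=2.400: state=(-1.715, -0.722)
t=2.600: state=(-1.809, -0.233)
t=2.800: state=(-1.816, 0.142)
t=3.000: state=(-1.759, 0.414)
t=3.200: state=(-1.655, 0.619)
t=3.400: state=(-1.513, 0.790)
t=3.600: state=(-1.339, 0.952)
t=3.800: state=(-1.132, 1.124)
t=4.000: state=(-0.888, 1.323)
t=4.200: state=(-0.600, 1.559)
t=4.300: state=(-0.438, 1.692)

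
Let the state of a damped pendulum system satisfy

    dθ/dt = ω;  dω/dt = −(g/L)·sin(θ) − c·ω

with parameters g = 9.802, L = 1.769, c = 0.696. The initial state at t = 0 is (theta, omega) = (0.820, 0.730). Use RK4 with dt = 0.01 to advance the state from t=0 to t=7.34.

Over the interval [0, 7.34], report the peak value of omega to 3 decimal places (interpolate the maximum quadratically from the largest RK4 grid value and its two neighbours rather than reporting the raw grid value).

t=0.000: state=(0.820, 0.730)
step 1 (dt=0.01): k1=(0.730, -4.559), k2=(0.707, -4.557), k3=(0.707, -4.557), k4=(0.684, -4.554); state += dt/6·(k1+2k2+2k3+k4)
t=0.010: state=(0.827, 0.684)
t=0.020: state=(0.834, 0.639)
t=0.030: state=(0.840, 0.593)
continuing one RK4 step at a time; state shown every 25 steps (Δt=0.25):
t=0.250: state=(0.864, -0.354)
t=0.500: state=(0.664, -1.189)
t=0.750: state=(0.306, -1.592)
t=1.000: state=(-0.087, -1.465)
t=1.250: state=(-0.391, -0.911)
t=1.500: state=(-0.528, -0.183)
t=1.750: state=(-0.488, 0.480)
t=2.000: state=(-0.309, 0.903)
t=2.250: state=(-0.065, 0.992)
t=2.500: state=(0.160, 0.762)
t=2.750: state=(0.300, 0.337)
t=3.000: state=(0.326, -0.120)
t=3.250: state=(0.249, -0.469)
t=3.500: state=(0.108, -0.622)
t=3.750: state=(-0.044, -0.559)
t=4.000: state=(-0.158, -0.334)
t=4.250: state=(-0.205, -0.043)
t=4.500: state=(-0.182, 0.215)
t=4.750: state=(-0.107, 0.366)
t=5.000: state=(-0.011, 0.380)
t=5.250: state=(0.073, 0.275)
t=5.500: state=(0.121, 0.102)
t=5.750: state=(0.124, -0.075)
t=6.000: state=(0.088, -0.200)
t=6.250: state=(0.031, -0.244)
t=6.500: state=(-0.027, -0.206)
t=6.750: state=(-0.067, -0.110)
t=7.000: state=(-0.080, 0.004)
t=7.250: state=(-0.067, 0.099)
t=7.340: state=(-0.057, 0.123)
largest grid value and its neighbours: omega(2.180)=1.00179, omega(2.190)=1.00197, omega(2.200)=1.00160
parabola through these three points peaks at t≈2.188 with omega≈1.00198

max omega = 1.002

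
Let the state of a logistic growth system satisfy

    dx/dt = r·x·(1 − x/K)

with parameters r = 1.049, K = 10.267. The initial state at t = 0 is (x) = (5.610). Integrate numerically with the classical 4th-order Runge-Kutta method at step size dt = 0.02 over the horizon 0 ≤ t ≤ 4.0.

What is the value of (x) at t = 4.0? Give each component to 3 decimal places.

(x) = (10.140)

t=0.000: state=(5.610)
step 1 (dt=0.02): k1=(2.669), k2=(2.667), k3=(2.667), k4=(2.664); state += dt/6·(k1+2k2+2k3+k4)
t=0.020: state=(5.663)
t=0.040: state=(5.717)
t=0.060: state=(5.770)
continuing one RK4 step at a time; state shown every 10 steps (Δt=0.2):
t=0.200: state=(6.137)
t=0.400: state=(6.643)
t=0.600: state=(7.118)
t=0.800: state=(7.557)
t=1.000: state=(7.954)
t=1.200: state=(8.308)
t=1.400: state=(8.620)
t=1.600: state=(8.889)
t=1.800: state=(9.121)
t=2.000: state=(9.318)
t=2.200: state=(9.484)
t=2.400: state=(9.623)
t=2.600: state=(9.738)
t=2.800: state=(9.834)
t=3.000: state=(9.913)
t=3.200: state=(9.978)
t=3.400: state=(10.032)
t=3.600: state=(10.075)
t=3.800: state=(10.111)
t=4.000: state=(10.140)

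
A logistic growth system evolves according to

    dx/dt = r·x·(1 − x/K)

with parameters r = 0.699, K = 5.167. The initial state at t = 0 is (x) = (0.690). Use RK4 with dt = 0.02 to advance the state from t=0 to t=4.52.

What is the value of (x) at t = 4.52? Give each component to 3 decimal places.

t=0.000: state=(0.690)
step 1 (dt=0.02): k1=(0.418), k2=(0.420), k3=(0.420), k4=(0.422); state += dt/6·(k1+2k2+2k3+k4)
t=0.020: state=(0.698)
t=0.040: state=(0.707)
t=0.060: state=(0.715)
continuing one RK4 step at a time; state shown every 10 steps (Δt=0.2):
t=0.200: state=(0.778)
t=0.400: state=(0.875)
t=0.600: state=(0.981)
t=0.800: state=(1.097)
t=1.000: state=(1.223)
t=1.200: state=(1.358)
t=1.400: state=(1.503)
t=1.600: state=(1.656)
t=1.800: state=(1.817)
t=2.000: state=(1.985)
t=2.200: state=(2.158)
t=2.400: state=(2.336)
t=2.600: state=(2.516)
t=2.800: state=(2.696)
t=3.000: state=(2.875)
t=3.200: state=(3.052)
t=3.400: state=(3.224)
t=3.600: state=(3.391)
t=3.800: state=(3.550)
t=4.000: state=(3.701)
t=4.200: state=(3.843)
t=4.400: state=(3.976)
t=4.520: state=(4.051)

(x) = (4.051)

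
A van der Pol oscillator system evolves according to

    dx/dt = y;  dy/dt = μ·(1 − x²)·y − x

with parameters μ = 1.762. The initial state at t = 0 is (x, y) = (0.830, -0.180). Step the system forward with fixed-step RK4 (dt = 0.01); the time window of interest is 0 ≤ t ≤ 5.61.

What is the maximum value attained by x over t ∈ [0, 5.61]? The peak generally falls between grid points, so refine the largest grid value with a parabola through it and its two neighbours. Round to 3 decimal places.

t=0.000: state=(0.830, -0.180)
step 1 (dt=0.01): k1=(-0.180, -0.929), k2=(-0.185, -0.931), k3=(-0.185, -0.931), k4=(-0.189, -0.933); state += dt/6·(k1+2k2+2k3+k4)
t=0.010: state=(0.828, -0.189)
t=0.020: state=(0.826, -0.199)
t=0.030: state=(0.824, -0.208)
continuing one RK4 step at a time; state shown every 20 steps (Δt=0.2):
t=0.200: state=(0.775, -0.376)
t=0.400: state=(0.678, -0.602)
t=0.600: state=(0.530, -0.889)
t=0.800: state=(0.315, -1.285)
t=1.000: state=(0.005, -1.847)
t=1.200: state=(-0.433, -2.530)
t=1.400: state=(-0.984, -2.848)
t=1.600: state=(-1.496, -2.092)
t=1.800: state=(-1.790, -0.876)
t=2.000: state=(-1.881, -0.127)
t=2.200: state=(-1.869, 0.197)
t=2.400: state=(-1.814, 0.334)
t=2.600: state=(-1.740, 0.406)
t=2.800: state=(-1.653, 0.459)
t=3.000: state=(-1.556, 0.511)
t=3.200: state=(-1.448, 0.572)
t=3.400: state=(-1.326, 0.651)
t=3.600: state=(-1.185, 0.760)
t=3.800: state=(-1.019, 0.917)
t=4.000: state=(-0.813, 1.158)
t=4.200: state=(-0.546, 1.545)
t=4.400: state=(-0.179, 2.175)
t=4.600: state=(0.342, 3.052)
t=4.800: state=(1.017, 3.513)
t=5.000: state=(1.633, 2.389)
t=5.200: state=(1.944, 0.818)
t=5.400: state=(2.017, 0.041)
t=5.600: state=(1.993, -0.233)
t=5.610: state=(1.991, -0.241)
largest grid value and its neighbours: x(5.410)=2.01768, x(5.420)=2.01777, x(5.430)=2.01765
parabola through these three points peaks at t≈5.419 with x≈2.01777

max x = 2.018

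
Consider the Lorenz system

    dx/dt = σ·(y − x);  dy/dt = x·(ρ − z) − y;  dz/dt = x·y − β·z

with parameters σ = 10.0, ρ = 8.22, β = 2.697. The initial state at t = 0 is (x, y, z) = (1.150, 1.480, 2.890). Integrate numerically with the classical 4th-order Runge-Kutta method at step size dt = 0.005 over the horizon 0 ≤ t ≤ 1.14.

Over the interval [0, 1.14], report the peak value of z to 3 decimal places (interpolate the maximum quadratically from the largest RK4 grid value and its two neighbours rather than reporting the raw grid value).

max z = 10.202

t=0.000: state=(1.150, 1.480, 2.890)
step 1 (dt=0.005): k1=(3.300, 4.649, -6.092), k2=(3.334, 4.699, -6.026), k3=(3.334, 4.700, -6.026), k4=(3.368, 4.750, -5.959); state += dt/6·(k1+2k2+2k3+k4)
t=0.005: state=(1.167, 1.503, 2.860)
t=0.010: state=(1.184, 1.528, 2.830)
t=0.015: state=(1.201, 1.552, 2.802)
continuing one RK4 step at a time; state shown every 10 steps (Δt=0.05):
t=0.050: state=(1.333, 1.739, 2.619)
t=0.100: state=(1.558, 2.056, 2.417)
t=0.150: state=(1.834, 2.441, 2.290)
t=0.200: state=(2.168, 2.902, 2.252)
t=0.250: state=(2.570, 3.446, 2.320)
t=0.300: state=(3.045, 4.072, 2.522)
t=0.350: state=(3.595, 4.766, 2.892)
t=0.400: state=(4.211, 5.494, 3.468)
t=0.450: state=(4.867, 6.191, 4.277)
t=0.500: state=(5.514, 6.757, 5.319)
t=0.550: state=(6.081, 7.075, 6.538)
t=0.600: state=(6.479, 7.048, 7.804)
t=0.650: state=(6.629, 6.648, 8.934)
t=0.700: state=(6.496, 5.952, 9.751)
t=0.750: state=(6.106, 5.117, 10.156)
t=0.800: state=(5.541, 4.308, 10.156)
t=0.850: state=(4.908, 3.639, 9.841)
t=0.900: state=(4.299, 3.153, 9.326)
t=0.950: state=(3.776, 2.840, 8.711)
t=1.000: state=(3.368, 2.672, 8.068)
t=1.050: state=(3.079, 2.614, 7.446)
t=1.100: state=(2.899, 2.641, 6.872)
t=1.140: state=(2.826, 2.712, 6.459)
largest grid value and its neighbours: z(0.770)=10.20046, z(0.775)=10.20199, z(0.780)=10.19981
parabola through these three points peaks at t≈0.775 with z≈10.20200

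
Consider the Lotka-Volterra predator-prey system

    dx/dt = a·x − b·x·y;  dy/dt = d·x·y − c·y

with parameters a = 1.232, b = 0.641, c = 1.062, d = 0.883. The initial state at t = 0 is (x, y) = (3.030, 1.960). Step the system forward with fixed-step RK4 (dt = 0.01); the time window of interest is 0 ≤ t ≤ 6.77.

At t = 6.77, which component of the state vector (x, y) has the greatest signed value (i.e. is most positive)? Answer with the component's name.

largest component: y

t=0.000: state=(3.030, 1.960)
step 1 (dt=0.01): k1=(-0.074, 3.162), k2=(-0.105, 3.187), k3=(-0.105, 3.187), k4=(-0.136, 3.212); state += dt/6·(k1+2k2+2k3+k4)
t=0.010: state=(3.029, 1.992)
t=0.020: state=(3.027, 2.024)
t=0.030: state=(3.025, 2.057)
continuing one RK4 step at a time; state shown every 25 steps (Δt=0.25):
t=0.250: state=(2.805, 2.884)
t=0.500: state=(2.218, 3.869)
t=0.750: state=(1.534, 4.483)
t=1.000: state=(1.006, 4.533)
t=1.250: state=(0.679, 4.173)
t=1.500: state=(0.494, 3.635)
t=1.750: state=(0.393, 3.070)
t=2.000: state=(0.341, 2.551)
t=2.250: state=(0.320, 2.103)
t=2.500: state=(0.320, 1.730)
t=2.750: state=(0.339, 1.427)
t=3.000: state=(0.374, 1.183)
t=3.250: state=(0.428, 0.991)
t=3.500: state=(0.503, 0.842)
t=3.750: state=(0.604, 0.729)
t=4.000: state=(0.736, 0.648)
t=4.250: state=(0.907, 0.595)
t=4.500: state=(1.125, 0.570)
t=4.750: state=(1.397, 0.577)
t=5.000: state=(1.727, 0.624)
t=5.250: state=(2.111, 0.731)
t=5.500: state=(2.518, 0.934)
t=5.750: state=(2.872, 1.301)
t=6.000: state=(3.030, 1.924)
t=6.250: state=(2.825, 2.837)
t=6.500: state=(2.250, 3.828)
t=6.750: state=(1.563, 4.468)
t=6.770: state=(1.513, 4.494)
compare at T: x=1.513, y=4.494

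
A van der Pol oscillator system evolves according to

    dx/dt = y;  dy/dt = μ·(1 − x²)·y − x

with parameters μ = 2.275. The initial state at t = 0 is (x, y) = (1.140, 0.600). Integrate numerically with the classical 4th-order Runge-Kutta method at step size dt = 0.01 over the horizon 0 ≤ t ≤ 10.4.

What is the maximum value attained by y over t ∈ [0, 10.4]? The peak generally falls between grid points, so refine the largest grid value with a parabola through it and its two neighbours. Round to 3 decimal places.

t=0.000: state=(1.140, 0.600)
step 1 (dt=0.01): k1=(0.600, -1.549), k2=(0.592, -1.556), k3=(0.592, -1.556), k4=(0.584, -1.562); state += dt/6·(k1+2k2+2k3+k4)
t=0.010: state=(1.146, 0.584)
t=0.020: state=(1.152, 0.569)
t=0.030: state=(1.157, 0.553)
continuing one RK4 step at a time; state shown every 50 steps (Δt=0.5):
t=0.500: state=(1.249, -0.119)
t=1.000: state=(1.073, -0.568)
t=1.500: state=(0.647, -1.250)
t=2.000: state=(-0.459, -3.583)
t=2.500: state=(-1.938, -0.833)
t=3.000: state=(-1.953, 0.259)
t=3.500: state=(-1.803, 0.332)
t=4.000: state=(-1.622, 0.395)
t=4.500: state=(-1.401, 0.503)
t=5.000: state=(-1.098, 0.742)
t=5.500: state=(-0.580, 1.500)
t=6.000: state=(0.751, 4.072)
t=6.500: state=(2.003, 0.365)
t=7.000: state=(1.949, -0.276)
t=7.500: state=(1.795, -0.335)
t=8.000: state=(1.612, -0.399)
t=8.500: state=(1.388, -0.511)
t=9.000: state=(1.080, -0.761)
t=9.500: state=(0.542, -1.572)
t=10.000: state=(-0.851, -4.134)
t=10.400: state=(-1.960, -0.799)
largest grid value and its neighbours: y(6.040)=4.15246, y(6.050)=4.15472, y(6.060)=4.14905
parabola through these three points peaks at t≈6.048 with y≈4.15490

max y = 4.155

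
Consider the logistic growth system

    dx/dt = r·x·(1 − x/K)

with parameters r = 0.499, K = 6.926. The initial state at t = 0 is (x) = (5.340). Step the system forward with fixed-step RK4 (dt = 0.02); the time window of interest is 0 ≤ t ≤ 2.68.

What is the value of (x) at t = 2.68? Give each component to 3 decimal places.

(x) = (6.425)

t=0.000: state=(5.340)
step 1 (dt=0.02): k1=(0.610), k2=(0.609), k3=(0.609), k4=(0.607); state += dt/6·(k1+2k2+2k3+k4)
t=0.020: state=(5.352)
t=0.040: state=(5.364)
t=0.060: state=(5.376)
continuing one RK4 step at a time; state shown every 5 steps (Δt=0.1):
t=0.100: state=(5.400)
t=0.200: state=(5.459)
t=0.300: state=(5.516)
t=0.400: state=(5.571)
t=0.500: state=(5.624)
t=0.600: state=(5.676)
t=0.700: state=(5.727)
t=0.800: state=(5.775)
t=0.900: state=(5.822)
t=1.000: state=(5.868)
t=1.100: state=(5.912)
t=1.200: state=(5.954)
t=1.300: state=(5.995)
t=1.400: state=(6.035)
t=1.500: state=(6.073)
t=1.600: state=(6.109)
t=1.700: state=(6.145)
t=1.800: state=(6.179)
t=1.900: state=(6.211)
t=2.000: state=(6.243)
t=2.100: state=(6.273)
t=2.200: state=(6.302)
t=2.300: state=(6.329)
t=2.400: state=(6.356)
t=2.500: state=(6.382)
t=2.600: state=(6.406)
t=2.680: state=(6.425)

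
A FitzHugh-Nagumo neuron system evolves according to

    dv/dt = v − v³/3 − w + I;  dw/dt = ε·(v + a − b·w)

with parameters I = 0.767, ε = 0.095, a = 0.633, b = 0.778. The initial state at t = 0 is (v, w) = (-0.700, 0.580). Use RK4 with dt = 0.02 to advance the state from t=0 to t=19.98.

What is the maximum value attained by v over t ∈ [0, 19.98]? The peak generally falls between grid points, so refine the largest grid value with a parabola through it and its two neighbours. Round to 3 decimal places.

max v = 1.903

t=0.000: state=(-0.700, 0.580)
step 1 (dt=0.02): k1=(-0.399, -0.049), k2=(-0.400, -0.050), k3=(-0.400, -0.050), k4=(-0.402, -0.050); state += dt/6·(k1+2k2+2k3+k4)
t=0.020: state=(-0.708, 0.579)
t=0.040: state=(-0.716, 0.578)
t=0.060: state=(-0.724, 0.577)
continuing one RK4 step at a time; state shown every 50 steps (Δt=1):
t=1.000: state=(-1.127, 0.513)
t=2.000: state=(-1.397, 0.416)
t=3.000: state=(-1.445, 0.313)
t=4.000: state=(-1.401, 0.218)
t=5.000: state=(-1.326, 0.136)
t=6.000: state=(-1.238, 0.067)
t=7.000: state=(-1.136, 0.011)
t=8.000: state=(-1.018, -0.030)
t=9.000: state=(-0.868, -0.057)
t=10.000: state=(-0.652, -0.065)
t=11.000: state=(-0.264, -0.046)
t=12.000: state=(0.627, 0.026)
t=13.000: state=(1.746, 0.198)
t=14.000: state=(1.900, 0.413)
t=15.000: state=(1.837, 0.613)
t=16.000: state=(1.759, 0.792)
t=17.000: state=(1.678, 0.951)
t=18.000: state=(1.596, 1.091)
t=19.000: state=(1.512, 1.213)
t=19.980: state=(1.425, 1.317)
largest grid value and its neighbours: v(13.800)=1.90282, v(13.820)=1.90283, v(13.840)=1.90275
parabola through these three points peaks at t≈13.812 with v≈1.90283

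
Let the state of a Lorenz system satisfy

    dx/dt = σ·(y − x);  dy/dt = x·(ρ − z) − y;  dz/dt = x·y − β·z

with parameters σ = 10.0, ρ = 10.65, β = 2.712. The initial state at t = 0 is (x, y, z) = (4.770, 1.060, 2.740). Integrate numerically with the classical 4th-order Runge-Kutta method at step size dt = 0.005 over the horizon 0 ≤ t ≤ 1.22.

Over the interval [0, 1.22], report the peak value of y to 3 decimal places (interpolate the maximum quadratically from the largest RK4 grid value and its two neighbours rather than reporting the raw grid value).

t=0.000: state=(4.770, 1.060, 2.740)
step 1 (dt=0.005): k1=(-37.100, 36.671, -2.375), k2=(-35.256, 35.873, -2.028), k3=(-35.322, 35.908, -2.034), k4=(-33.539, 35.141, -1.710); state += dt/6·(k1+2k2+2k3+k4)
t=0.005: state=(4.594, 1.239, 2.730)
t=0.010: state=(4.434, 1.412, 2.723)
t=0.015: state=(4.291, 1.577, 2.718)
continuing one RK4 step at a time; state shown every 10 steps (Δt=0.05):
t=0.050: state=(3.653, 2.592, 2.747)
t=0.100: state=(3.500, 3.809, 2.929)
t=0.150: state=(3.868, 4.967, 3.311)
t=0.200: state=(4.553, 6.160, 3.988)
t=0.250: state=(5.441, 7.353, 5.069)
t=0.300: state=(6.423, 8.388, 6.626)
t=0.350: state=(7.345, 8.998, 8.613)
t=0.400: state=(8.003, 8.909, 10.773)
t=0.450: state=(8.196, 8.030, 12.652)
t=0.500: state=(7.836, 6.595, 13.809)
t=0.550: state=(7.015, 5.051, 14.081)
t=0.600: state=(5.957, 3.774, 13.624)
t=0.650: state=(4.901, 2.912, 12.734)
t=0.700: state=(4.005, 2.431, 11.667)
t=0.750: state=(3.335, 2.226, 10.581)
t=0.800: state=(2.889, 2.205, 9.558)
t=0.850: state=(2.638, 2.307, 8.634)
t=0.900: state=(2.546, 2.500, 7.829)
t=0.950: state=(2.584, 2.774, 7.151)
t=1.000: state=(2.731, 3.128, 6.609)
t=1.050: state=(2.978, 3.566, 6.217)
t=1.100: state=(3.318, 4.091, 5.992)
t=1.150: state=(3.749, 4.699, 5.959)
t=1.200: state=(4.265, 5.370, 6.149)
t=1.220: state=(4.491, 5.648, 6.294)
largest grid value and its neighbours: y(0.365)=9.05431, y(0.370)=9.05777, y(0.375)=9.05330
parabola through these three points peaks at t≈0.370 with y≈9.05778

max y = 9.058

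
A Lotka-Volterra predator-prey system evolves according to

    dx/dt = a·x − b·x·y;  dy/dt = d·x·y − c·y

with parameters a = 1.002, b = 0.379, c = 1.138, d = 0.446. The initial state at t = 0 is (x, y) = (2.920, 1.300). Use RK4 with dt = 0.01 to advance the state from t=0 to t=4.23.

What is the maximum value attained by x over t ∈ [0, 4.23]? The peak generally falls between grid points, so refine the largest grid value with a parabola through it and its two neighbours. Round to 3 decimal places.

max x = 4.445

t=0.000: state=(2.920, 1.300)
step 1 (dt=0.01): k1=(1.487, 0.214), k2=(1.490, 0.218), k3=(1.490, 0.218), k4=(1.492, 0.223); state += dt/6·(k1+2k2+2k3+k4)
t=0.010: state=(2.935, 1.302)
t=0.020: state=(2.950, 1.304)
t=0.030: state=(2.965, 1.307)
continuing one RK4 step at a time; state shown every 20 steps (Δt=0.2):
t=0.200: state=(3.226, 1.362)
t=0.400: state=(3.543, 1.467)
t=0.600: state=(3.851, 1.625)
t=0.800: state=(4.128, 1.848)
t=1.000: state=(4.337, 2.148)
t=1.200: state=(4.440, 2.533)
t=1.400: state=(4.402, 2.996)
t=1.600: state=(4.204, 3.507)
t=1.800: state=(3.863, 4.006)
t=2.000: state=(3.427, 4.419)
t=2.200: state=(2.963, 4.680)
t=2.400: state=(2.529, 4.760)
t=2.600: state=(2.159, 4.670)
t=2.800: state=(1.866, 4.448)
t=3.000: state=(1.646, 4.141)
t=3.200: state=(1.489, 3.792)
t=3.400: state=(1.384, 3.432)
t=3.600: state=(1.321, 3.082)
t=3.800: state=(1.294, 2.758)
t=4.000: state=(1.297, 2.465)
t=4.200: state=(1.328, 2.207)
t=4.230: state=(1.335, 2.171)
largest grid value and its neighbours: x(1.240)=4.44481, x(1.250)=4.44503, x(1.260)=4.44487
parabola through these three points peaks at t≈1.251 with x≈4.44503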